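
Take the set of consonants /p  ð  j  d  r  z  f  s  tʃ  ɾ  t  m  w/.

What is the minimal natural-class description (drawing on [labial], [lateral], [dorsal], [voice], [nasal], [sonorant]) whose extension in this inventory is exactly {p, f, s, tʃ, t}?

[−voice]

Every target segment is [−voice] and no other inventory member is, so one feature is enough.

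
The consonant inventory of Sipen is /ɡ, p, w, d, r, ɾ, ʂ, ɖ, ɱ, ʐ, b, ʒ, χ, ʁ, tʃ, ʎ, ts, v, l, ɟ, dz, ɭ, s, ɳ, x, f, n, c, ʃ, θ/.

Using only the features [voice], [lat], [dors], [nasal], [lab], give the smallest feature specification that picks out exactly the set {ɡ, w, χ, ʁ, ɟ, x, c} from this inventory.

[−lat, +dors]

Every target segment is [−lateral], [+dorsal]; each remaining inventory member fails at least one of these. Each conjunct is needed — [+dorsal] alone would also admit /ʎ/; [−lateral] alone would also admit /p, d, r, ɾ, …/ — and no other single listed feature has exactly this extension, so two is the minimum.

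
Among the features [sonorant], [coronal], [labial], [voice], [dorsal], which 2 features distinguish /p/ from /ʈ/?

[labial], [coronal]

The two segments share [−sonorant], [−voice], [−dorsal]. The only features from the list on which they differ: /p/ is [+labial] while /ʈ/ is [−labial]; /p/ is [−coronal] while /ʈ/ is [+coronal].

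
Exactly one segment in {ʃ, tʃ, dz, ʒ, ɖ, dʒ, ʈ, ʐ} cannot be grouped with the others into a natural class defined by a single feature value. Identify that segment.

[anterior] groups all but one: /ʈ, ɖ, dʒ, ʃ, ʒ, tʃ, ʐ/ share [−anterior] while /dz/ (voiced alveolar affricate) alone is [+anterior]. Removing any other segment would not leave a single-feature class that excludes it.

dz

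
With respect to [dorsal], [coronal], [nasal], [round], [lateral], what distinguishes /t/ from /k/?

/t/ (voiceless alveolar stop) and /k/ (voiceless velar stop) agree on [−nasal], [−round], [−lateral]. They differ on [coronal] (/t/ [+], /k/ [−]), [dorsal] (/t/ [−], /k/ [+]).

[coronal], [dorsal]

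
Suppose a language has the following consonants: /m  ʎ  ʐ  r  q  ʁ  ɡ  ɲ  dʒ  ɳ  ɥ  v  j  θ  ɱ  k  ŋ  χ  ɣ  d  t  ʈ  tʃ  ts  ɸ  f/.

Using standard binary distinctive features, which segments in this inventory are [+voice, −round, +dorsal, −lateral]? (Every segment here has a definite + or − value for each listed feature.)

First, the [+voice] segments are /m, ʎ, ʐ, r, ʁ, ɡ, ɲ, dʒ, ɳ, ɥ, v, j, ɱ, ŋ, ɣ, d/.
Within that set, [−round] gives /m, ʎ, ʐ, r, ʁ, ɡ, ɲ, dʒ, ɳ, v, j, ɱ, ŋ, ɣ, d/.
Among these, [+dorsal] gives /ʎ, ʁ, ɡ, ɲ, j, ŋ, ɣ/.
Of those, [−lateral] leaves /ʁ, ɡ, ɲ, j, ŋ, ɣ/.

ʁ, ɡ, ɲ, j, ŋ, ɣ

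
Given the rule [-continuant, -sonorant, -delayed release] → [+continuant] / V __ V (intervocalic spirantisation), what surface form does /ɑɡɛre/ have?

/ɡ/ satisfies [-continuant, -sonorant, -delayed release] and sits in V __ V. The [+continuant] counterpart of the voiced velar stop is /ɣ/. Other segments in /ɑɡɛre/ either fail the structural description or are not in the environment, so the surface form is [ɑɣɛre].

[ɑɣɛre]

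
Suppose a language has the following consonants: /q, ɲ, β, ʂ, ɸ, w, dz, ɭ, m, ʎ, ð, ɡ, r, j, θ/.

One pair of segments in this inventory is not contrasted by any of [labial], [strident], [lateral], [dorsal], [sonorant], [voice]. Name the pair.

j, ɲ

On the given features, /j/ and /ɲ/ have an identical profile: [−labial], [−strident], [−lateral], [+dorsal], [+sonorant], [+voice]. No other two segments in the inventory coincide on all 6 features. (They do differ in [nasal] and [continuant], which are not among the given features.)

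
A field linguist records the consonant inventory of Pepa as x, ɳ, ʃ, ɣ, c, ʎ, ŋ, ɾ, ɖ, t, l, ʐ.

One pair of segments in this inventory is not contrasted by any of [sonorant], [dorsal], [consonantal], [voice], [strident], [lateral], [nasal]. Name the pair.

c, x

On the given features, /c/ and /x/ have an identical profile: [-sonorant], [+dorsal], [+consonantal], [-voice], [-strident], [-lateral], [-nasal]. No other two segments in the inventory coincide on all 7 features. (They do differ in [continuant] and [back], which are not among the given features.)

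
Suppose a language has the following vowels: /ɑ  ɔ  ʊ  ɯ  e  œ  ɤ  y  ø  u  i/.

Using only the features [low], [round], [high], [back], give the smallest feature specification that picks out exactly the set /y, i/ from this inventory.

[+high, −back]

The class [+high], [−back] has exactly /y, i/ as its extension in this inventory. No smaller conjunction from the listed features achieves this: [−back] alone would also admit /e, œ, ø/; [+high] alone would also admit /ʊ, ɯ, u/; and checking the remaining single features turns up none with this extension.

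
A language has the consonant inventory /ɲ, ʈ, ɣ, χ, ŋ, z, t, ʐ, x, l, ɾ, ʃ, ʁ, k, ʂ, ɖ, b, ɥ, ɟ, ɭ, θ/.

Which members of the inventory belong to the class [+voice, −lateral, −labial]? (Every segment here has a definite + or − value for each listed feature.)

ɲ, ɣ, ŋ, z, ʐ, ɾ, ʁ, ɖ, ɟ

Eliminate segments failing any feature: /ʈ, χ, t, x, ʃ, k, ʂ, θ/ are [−voice]; /l, ɭ/ are [+lateral]; /b, ɥ/ are [+labial]. The remaining /ɲ, ɣ, ŋ, z, ʐ, ɾ, ʁ, ɖ, ɟ/ satisfy [+voice], [−lateral], [−labial].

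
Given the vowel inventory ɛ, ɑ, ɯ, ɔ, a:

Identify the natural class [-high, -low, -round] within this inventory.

First, the [-high] segments are /ɛ, ɑ, ɔ, a/.
Intersecting with [-low] gives /ɛ, ɔ/.
Among these, [-round] leaves /ɛ/.

ɛ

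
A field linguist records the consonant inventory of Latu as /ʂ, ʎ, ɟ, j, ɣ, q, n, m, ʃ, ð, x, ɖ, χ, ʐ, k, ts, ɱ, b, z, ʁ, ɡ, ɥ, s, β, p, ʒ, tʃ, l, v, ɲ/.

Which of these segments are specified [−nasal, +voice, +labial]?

Eliminate segments failing any feature: /ʂ, q, ʃ, x, χ, k, ts, s, p, tʃ/ are [−voice]; /ʎ, ɟ, j, ɣ, ð, ɖ, ʐ, z, ʁ, ɡ, ʒ, l/ are [−labial]; /n, m, ɱ, ɲ/ are [+nasal]. The remaining /b, ɥ, β, v/ satisfy [−nasal], [+voice], [+labial].

b, ɥ, β, v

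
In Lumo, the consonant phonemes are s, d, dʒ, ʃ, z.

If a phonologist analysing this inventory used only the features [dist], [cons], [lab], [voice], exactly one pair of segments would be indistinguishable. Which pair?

Both /z/ and /d/ are [-distributed], [+consonantal], [-labial], [+voice]. Since the list omits [continuant] and [strident] — which do distinguish the voiced alveolar fricative from the voiced alveolar stop — this pair collapses; all other pairs remain distinct.

z, d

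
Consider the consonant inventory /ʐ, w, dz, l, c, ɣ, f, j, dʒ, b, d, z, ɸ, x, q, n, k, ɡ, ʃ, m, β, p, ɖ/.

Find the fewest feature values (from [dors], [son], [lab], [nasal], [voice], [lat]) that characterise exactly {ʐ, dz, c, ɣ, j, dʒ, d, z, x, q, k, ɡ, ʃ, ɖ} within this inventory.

[−nasal, −lat, −lab]

/ʐ, dz, c, ɣ, j, dʒ, d, z, x, q, k, ɡ, ʃ, ɖ/ are all [−nasal], [−lateral], [−labial], and no other segment in the inventory matches all three values. Dropping any one of them over-generates: [−lateral, −labial] alone would also admit /n/; [−nasal, −labial] alone would also admit /l/; [−nasal, −lateral] alone would also admit /w, f, b, ɸ, …/. No other combination of two listed features picks out exactly this set either, so fewer than three features will not do.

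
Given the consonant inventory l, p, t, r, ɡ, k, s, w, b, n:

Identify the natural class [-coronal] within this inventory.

p, ɡ, k, w, b

The [-coronal] segments here are /p, ɡ, k, w, b/; the remaining /l, t, r, s, n/ are [+coronal].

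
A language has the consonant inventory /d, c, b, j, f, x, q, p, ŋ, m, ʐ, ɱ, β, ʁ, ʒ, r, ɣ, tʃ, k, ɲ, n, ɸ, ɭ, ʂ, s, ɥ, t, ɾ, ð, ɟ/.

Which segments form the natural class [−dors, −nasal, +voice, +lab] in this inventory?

b, β

Checking each segment against [−dorsal], [−nasal], [+voice], [+labial]: /b/ (voiced bilabial stop), /β/ (voiced bilabial fricative) satisfy every feature; every other segment in the inventory fails at least one.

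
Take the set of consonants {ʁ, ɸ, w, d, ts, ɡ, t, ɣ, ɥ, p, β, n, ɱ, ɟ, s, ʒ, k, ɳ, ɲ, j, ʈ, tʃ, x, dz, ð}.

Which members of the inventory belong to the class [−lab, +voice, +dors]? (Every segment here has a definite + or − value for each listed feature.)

ʁ, ɡ, ɣ, ɟ, ɲ, j

The [−labial] segments are /ʁ, d, ts, ɡ, t, ɣ, n, ɟ, s, ʒ, k, ɳ, ɲ, j, ʈ, tʃ, x, dz, ð/.
Intersecting with [+voice] gives /ʁ, d, ɡ, ɣ, n, ɟ, ʒ, ɳ, ɲ, j, dz, ð/.
Intersecting with [+dorsal] leaves /ʁ, ɡ, ɣ, ɟ, ɲ, j/.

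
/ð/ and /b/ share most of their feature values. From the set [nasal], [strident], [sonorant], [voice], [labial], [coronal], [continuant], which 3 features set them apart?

/ð/ (voiced dental fricative) and /b/ (voiced bilabial stop) agree on [−nasal], [−strident], [−sonorant], [+voice]. They differ on [continuant] (/ð/ [+], /b/ [−]), [labial] (/ð/ [−], /b/ [+]), [coronal] (/ð/ [+], /b/ [−]).

[continuant], [labial], [coronal]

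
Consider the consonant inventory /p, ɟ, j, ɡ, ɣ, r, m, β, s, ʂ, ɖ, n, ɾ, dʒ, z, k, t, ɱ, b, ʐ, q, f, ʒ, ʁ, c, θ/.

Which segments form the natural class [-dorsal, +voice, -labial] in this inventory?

First, the [-dorsal] segments are /p, r, m, β, s, ʂ, ɖ, n, ɾ, dʒ, z, t, ɱ, b, ʐ, f, ʒ, θ/.
Among these, [+voice] gives /r, m, β, ɖ, n, ɾ, dʒ, z, ɱ, b, ʐ, ʒ/.
Within that set, [-labial] leaves /r, ɖ, n, ɾ, dʒ, z, ʐ, ʒ/.

r, ɖ, n, ɾ, dʒ, z, ʐ, ʒ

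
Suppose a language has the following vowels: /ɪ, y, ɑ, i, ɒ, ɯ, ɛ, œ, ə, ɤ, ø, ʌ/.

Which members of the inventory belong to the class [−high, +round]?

Eliminate segments failing any feature: /ɪ, y, i, ɯ/ are [+high]; /ɑ, ɛ, ə, ɤ, ʌ/ are [−round]. The remaining /ɒ, œ, ø/ satisfy [−high], [+round].

ɒ, œ, ø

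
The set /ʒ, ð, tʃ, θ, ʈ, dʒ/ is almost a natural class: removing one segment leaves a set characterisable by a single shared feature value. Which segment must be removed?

ʈ

/ʒ, ð, tʃ, θ, dʒ/ are all [+distributed], but /ʈ/ (voiceless retroflex stop) is [−distributed]. No other single segment can be removed to leave a set sharing one feature value that the removed segment lacks, so /ʈ/ is the odd one out.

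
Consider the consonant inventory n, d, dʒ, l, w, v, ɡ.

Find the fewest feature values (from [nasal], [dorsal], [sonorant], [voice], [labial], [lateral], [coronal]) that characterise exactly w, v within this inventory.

[+labial]

Every target segment is [+labial] and no other inventory member is, so one feature is enough.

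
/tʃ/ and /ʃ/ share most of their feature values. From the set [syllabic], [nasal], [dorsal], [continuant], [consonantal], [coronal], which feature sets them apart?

/tʃ/ is the voiceless postalveolar affricate and /ʃ/ is the voiceless postalveolar fricative. Both are [-syllabic], [-nasal], [-dorsal], [+consonantal], [+coronal]. /tʃ/ is [-continuant] while /ʃ/ is [+continuant], so the distinguishing feature is [continuant].

[continuant]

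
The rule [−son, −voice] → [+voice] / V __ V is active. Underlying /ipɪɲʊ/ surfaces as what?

/p/ satisfies [−son, −voice] and sits in V __ V. The [+voice] counterpart of the voiceless bilabial stop is /b/. Other segments in /ipɪɲʊ/ either fail the structural description or are not in the environment, so the surface form is [ibɪɲʊ].

[ibɪɲʊ]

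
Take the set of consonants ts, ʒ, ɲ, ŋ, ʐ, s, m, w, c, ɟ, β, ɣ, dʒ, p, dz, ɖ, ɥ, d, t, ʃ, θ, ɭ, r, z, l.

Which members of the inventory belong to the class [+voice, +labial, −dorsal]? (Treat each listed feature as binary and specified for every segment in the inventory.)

m, β

First, the [+voice] segments are /ʒ, ɲ, ŋ, ʐ, m, w, ɟ, β, ɣ, dʒ, dz, ɖ, ɥ, d, ɭ, r, z, l/.
Then [+labial] gives /m, w, β, ɥ/.
Intersecting with [−dorsal] leaves /m, β/.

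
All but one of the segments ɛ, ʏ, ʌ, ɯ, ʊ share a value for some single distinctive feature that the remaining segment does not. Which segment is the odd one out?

ɯ

The remaining segments after removing /ɯ/ share [−tense]; /ɯ/ (high back unrounded vowel) is [+tense]. For every other candidate removal, the leftover set fails to share any single feature value that the removed segment lacks.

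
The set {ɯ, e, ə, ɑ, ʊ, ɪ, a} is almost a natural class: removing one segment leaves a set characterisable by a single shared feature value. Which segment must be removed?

ʊ

[round] groups all but one: /a, e, ɯ, ɪ, ə, ɑ/ share [−round] while /ʊ/ (high back rounded lax vowel) alone is [+round]. Removing any other segment would not leave a single-feature class that excludes it.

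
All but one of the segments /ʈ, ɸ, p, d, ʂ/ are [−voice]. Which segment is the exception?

/ɸ, ʂ, ʈ, p/ are all [−voice]; /d/ (voiced alveolar stop) is [+voice].

d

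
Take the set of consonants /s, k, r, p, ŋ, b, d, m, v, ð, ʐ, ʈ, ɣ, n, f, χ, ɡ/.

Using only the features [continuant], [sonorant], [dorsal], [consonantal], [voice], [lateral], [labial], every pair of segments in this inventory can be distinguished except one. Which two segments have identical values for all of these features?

ʐ, ð

/ʐ/ (voiced retroflex fricative) and /ð/ (voiced dental fricative) are both [+continuant], [−sonorant], [−dorsal], [+consonantal], [+voice], [−lateral], [−labial], so none of the listed features separates them. (They do differ in [strident], [anterior] and [distributed], which are not among the given features.) Every other pair in the inventory differs on at least one listed feature.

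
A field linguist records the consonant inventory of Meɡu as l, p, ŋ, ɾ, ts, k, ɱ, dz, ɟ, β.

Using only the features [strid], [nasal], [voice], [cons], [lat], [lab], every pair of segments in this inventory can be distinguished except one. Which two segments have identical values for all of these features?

ɾ, ɟ

On the given features, /ɾ/ and /ɟ/ have an identical profile: [−strident], [−nasal], [+voice], [+consonantal], [−lateral], [−labial]. No other two segments in the inventory coincide on all 6 features. (They do differ in [sonorant] and [dorsal], which are not among the given features.)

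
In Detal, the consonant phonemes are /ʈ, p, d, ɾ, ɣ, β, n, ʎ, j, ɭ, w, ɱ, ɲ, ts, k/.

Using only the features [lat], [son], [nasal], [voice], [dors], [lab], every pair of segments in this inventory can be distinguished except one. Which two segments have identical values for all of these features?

ʈ, ts

Both /ʈ/ and /ts/ are [-lateral], [-sonorant], [-nasal], [-voice], [-dorsal], [-labial]. Since the list omits [strident], [delayed release] and [anterior] — which do distinguish the voiceless retroflex stop from the voiceless alveolar affricate — this pair collapses; all other pairs remain distinct.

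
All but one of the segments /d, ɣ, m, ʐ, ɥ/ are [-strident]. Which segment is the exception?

ʐ

/d, ɣ, m, ɥ/ are all [-strident]; /ʐ/ (voiced retroflex fricative) is [+strident].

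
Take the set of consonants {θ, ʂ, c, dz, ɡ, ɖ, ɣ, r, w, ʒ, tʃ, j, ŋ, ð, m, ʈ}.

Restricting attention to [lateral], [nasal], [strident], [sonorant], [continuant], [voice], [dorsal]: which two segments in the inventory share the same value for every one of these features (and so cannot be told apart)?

j, w

On the given features, /j/ and /w/ have an identical profile: [−lateral], [−nasal], [−strident], [+sonorant], [+continuant], [+voice], [+dorsal]. No other two segments in the inventory coincide on all 7 features. (They do differ in [labial], [round] and [back], which are not among the given features.)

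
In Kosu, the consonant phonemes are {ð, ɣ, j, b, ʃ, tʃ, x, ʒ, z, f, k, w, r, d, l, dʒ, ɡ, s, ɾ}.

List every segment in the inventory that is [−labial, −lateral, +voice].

Eliminate segments failing any feature: /b, f, w/ are [+labial]; /ʃ, tʃ, x, k, s/ are [−voice]; /l/ is [+lateral]. The remaining /ð, ɣ, j, ʒ, z, r, d, dʒ, ɡ, ɾ/ satisfy [−labial], [−lateral], [+voice].

ð, ɣ, j, ʒ, z, r, d, dʒ, ɡ, ɾ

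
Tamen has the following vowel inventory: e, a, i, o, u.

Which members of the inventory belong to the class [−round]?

e, a, i

The feature [round] marks segments produced with lip rounding. In this inventory /e, a, i/ lack that property, so they are [−round]; /o, u/ are [+round].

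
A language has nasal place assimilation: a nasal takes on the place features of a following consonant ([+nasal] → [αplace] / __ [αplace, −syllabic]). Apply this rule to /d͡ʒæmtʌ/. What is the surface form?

The only nasal preceding a consonant is /m/ before /t/. /t/ is [+coronal], so /m/ → /n/, giving [d͡ʒæntʌ].

[d͡ʒæntʌ]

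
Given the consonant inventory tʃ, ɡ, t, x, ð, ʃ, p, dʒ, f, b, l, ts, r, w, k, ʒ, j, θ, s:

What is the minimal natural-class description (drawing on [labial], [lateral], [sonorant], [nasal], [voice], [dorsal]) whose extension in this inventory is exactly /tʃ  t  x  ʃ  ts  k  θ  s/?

The class [−voice], [−labial] has exactly /tʃ, t, x, ʃ, ts, k, θ, s/ as its extension in this inventory. No smaller conjunction from the listed features achieves this: [−labial] alone would also admit /ɡ, ð, dʒ, l, …/; [−voice] alone would also admit /p, f/; and checking the remaining single features turns up none with this extension.

[−voice, −labial]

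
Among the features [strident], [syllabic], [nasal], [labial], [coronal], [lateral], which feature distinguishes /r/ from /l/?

[lateral]

/r/ (alveolar trill) and /l/ (alveolar lateral approximant) agree on [−strident], [−syllabic], [−nasal], [−labial], [+coronal]. They differ on [lateral] (/r/ [−], /l/ [+]).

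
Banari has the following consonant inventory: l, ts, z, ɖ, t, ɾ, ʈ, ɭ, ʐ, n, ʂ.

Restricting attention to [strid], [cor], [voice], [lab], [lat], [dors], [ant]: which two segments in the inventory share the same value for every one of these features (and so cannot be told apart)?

n, ɾ

/n/ (alveolar nasal) and /ɾ/ (alveolar tap) are both [-strident], [+coronal], [+voice], [-labial], [-lateral], [-dorsal], [+anterior], so none of the listed features separates them. (They do differ in [nasal], which is not among the given features.) Every other pair in the inventory differs on at least one listed feature.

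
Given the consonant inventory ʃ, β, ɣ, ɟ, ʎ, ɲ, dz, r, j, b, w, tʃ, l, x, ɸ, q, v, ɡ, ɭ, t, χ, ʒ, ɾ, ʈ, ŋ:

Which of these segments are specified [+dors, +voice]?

Checking each segment against [+dorsal], [+voice]: /ɣ/ (voiced velar fricative), /ɟ/ (voiced palatal stop), /ʎ/ (palatal lateral approximant), /ɲ/ (palatal nasal), /j/ (palatal glide), /w/ (labial-velar glide), among others, satisfy every feature; every other segment in the inventory fails at least one.

ɣ, ɟ, ʎ, ɲ, j, w, ɡ, ŋ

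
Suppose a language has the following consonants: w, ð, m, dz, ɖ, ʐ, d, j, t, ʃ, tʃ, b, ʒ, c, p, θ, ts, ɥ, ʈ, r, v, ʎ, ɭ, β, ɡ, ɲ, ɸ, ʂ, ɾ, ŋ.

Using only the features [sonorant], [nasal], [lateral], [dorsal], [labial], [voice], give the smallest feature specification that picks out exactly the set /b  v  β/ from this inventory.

[−sonorant, +voice, +labial]

/b, v, β/ are all [−sonorant], [+voice], [+labial], and no other segment in the inventory matches all three values. Dropping any one of them over-generates: [+voice, +labial] alone would also admit /w, m, ɥ/; [−sonorant, +labial] alone would also admit /p, ɸ/; [−sonorant, +voice] alone would also admit /ð, dz, ɖ, ʐ, …/. No other combination of two listed features picks out exactly this set either, so fewer than three features will not do.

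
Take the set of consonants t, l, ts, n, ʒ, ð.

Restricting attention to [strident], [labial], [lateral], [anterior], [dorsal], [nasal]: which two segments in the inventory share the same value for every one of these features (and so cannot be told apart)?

t, ð

Both /t/ and /ð/ are [-strident], [-labial], [-lateral], [+anterior], [-dorsal], [-nasal]. Since the list omits [voice], [continuant] and [distributed] — which do distinguish the voiceless alveolar stop from the voiced dental fricative — this pair collapses; all other pairs remain distinct.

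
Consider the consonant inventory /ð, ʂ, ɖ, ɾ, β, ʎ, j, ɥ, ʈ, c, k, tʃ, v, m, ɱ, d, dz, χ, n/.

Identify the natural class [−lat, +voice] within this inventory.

ð, ɖ, ɾ, β, j, ɥ, v, m, ɱ, d, dz, n

The [−lateral] segments are /ð, ʂ, ɖ, ɾ, β, j, ɥ, ʈ, c, k, tʃ, v, m, ɱ, d, dz, χ, n/.
Of those, [+voice] leaves /ð, ɖ, ɾ, β, j, ɥ, v, m, ɱ, d, dz, n/.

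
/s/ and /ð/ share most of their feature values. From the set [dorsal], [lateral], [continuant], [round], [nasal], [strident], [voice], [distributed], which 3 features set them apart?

[voice], [strident], [distributed]

The two segments share [-dorsal], [-lateral], [+continuant], [-round], [-nasal]. The only features from the list on which they differ: /s/ is [-voice] while /ð/ is [+voice]; /s/ is [+strident] while /ð/ is [-strident]; /s/ is [-distributed] while /ð/ is [+distributed].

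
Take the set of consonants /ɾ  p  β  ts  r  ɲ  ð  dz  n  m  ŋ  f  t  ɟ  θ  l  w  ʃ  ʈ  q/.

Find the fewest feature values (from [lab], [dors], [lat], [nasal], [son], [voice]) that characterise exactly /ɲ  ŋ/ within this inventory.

Every target segment is [+nasal], [+dorsal]; each remaining inventory member fails at least one of these. Each conjunct is needed — [+dorsal] alone would also admit /ɟ, w, q/; [+nasal] alone would also admit /n, m/ — and no other single listed feature has exactly this extension, so two is the minimum.

[+nasal, +dors]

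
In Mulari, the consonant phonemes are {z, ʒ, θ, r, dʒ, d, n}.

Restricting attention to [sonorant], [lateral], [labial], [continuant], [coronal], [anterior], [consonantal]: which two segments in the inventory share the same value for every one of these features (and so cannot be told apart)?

On the given features, /z/ and /θ/ have an identical profile: [-sonorant], [-lateral], [-labial], [+continuant], [+coronal], [+anterior], [+consonantal]. No other two segments in the inventory coincide on all 7 features. (They do differ in [voice], [strident] and [distributed], which are not among the given features.)

z, θ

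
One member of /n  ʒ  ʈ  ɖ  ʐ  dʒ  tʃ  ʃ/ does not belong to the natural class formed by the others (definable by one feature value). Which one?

n

The remaining segments after removing /n/ share [-anterior]; /n/ (alveolar nasal) is [+anterior]. For every other candidate removal, the leftover set fails to share any single feature value that the removed segment lacks.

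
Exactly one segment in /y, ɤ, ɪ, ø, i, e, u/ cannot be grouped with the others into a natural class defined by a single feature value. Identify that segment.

ɪ

/e, y, ɤ, ø, u, i/ are all [+tense], but /ɪ/ (high front unrounded lax vowel) is [−tense]. No other single segment can be removed to leave a set sharing one feature value that the removed segment lacks, so /ɪ/ is the odd one out.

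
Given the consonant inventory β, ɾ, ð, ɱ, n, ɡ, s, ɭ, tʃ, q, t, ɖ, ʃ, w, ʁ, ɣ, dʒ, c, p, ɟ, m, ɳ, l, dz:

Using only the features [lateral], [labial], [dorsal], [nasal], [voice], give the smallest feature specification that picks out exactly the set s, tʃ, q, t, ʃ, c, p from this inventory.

[−voice]

/s, tʃ, q, t, ʃ, c, p/ are exactly the [−voice] segments in the inventory, so a single feature suffices.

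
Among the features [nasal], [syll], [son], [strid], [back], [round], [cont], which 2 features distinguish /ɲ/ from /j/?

[nasal], [continuant]

/ɲ/ (palatal nasal) and /j/ (palatal glide) agree on [-syllabic], [+sonorant], [-strident], [-back], [-round]. They differ on [nasal] (/ɲ/ [+], /j/ [-]), [continuant] (/ɲ/ [-], /j/ [+]).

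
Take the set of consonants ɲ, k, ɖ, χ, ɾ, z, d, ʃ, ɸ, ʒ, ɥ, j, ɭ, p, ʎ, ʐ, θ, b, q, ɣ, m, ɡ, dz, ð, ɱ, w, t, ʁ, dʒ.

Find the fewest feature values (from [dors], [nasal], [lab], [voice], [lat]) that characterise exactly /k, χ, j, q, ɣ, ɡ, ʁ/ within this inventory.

[-nasal, -lat, -lab, +dors]

The class [-nasal], [-lateral], [-labial], [+dorsal] has exactly /k, χ, j, q, ɣ, ɡ, ʁ/ as its extension in this inventory. No smaller conjunction from the listed features achieves this: [-lateral, -labial, +dorsal] alone would also admit /ɲ/; [-nasal, -labial, +dorsal] alone would also admit /ʎ/; [-nasal, -lateral, +dorsal] alone would also admit /ɥ, w/; [-nasal, -lateral, -labial] alone would also admit /ɖ, ɾ, z, d, …/; and checking the remaining three-feature bundles turns up none with this extension.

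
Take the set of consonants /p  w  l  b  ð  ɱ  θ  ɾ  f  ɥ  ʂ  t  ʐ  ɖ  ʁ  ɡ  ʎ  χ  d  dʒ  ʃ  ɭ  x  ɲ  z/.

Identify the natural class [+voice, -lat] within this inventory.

w, b, ð, ɱ, ɾ, ɥ, ʐ, ɖ, ʁ, ɡ, d, dʒ, ɲ, z

Checking each segment against [+voice], [-lateral]: /w/ (labial-velar glide), /b/ (voiced bilabial stop), /ð/ (voiced dental fricative), /ɱ/ (labiodental nasal), /ɾ/ (alveolar tap), /ɥ/ (labial-palatal glide), among others, satisfy every feature; every other segment in the inventory fails at least one.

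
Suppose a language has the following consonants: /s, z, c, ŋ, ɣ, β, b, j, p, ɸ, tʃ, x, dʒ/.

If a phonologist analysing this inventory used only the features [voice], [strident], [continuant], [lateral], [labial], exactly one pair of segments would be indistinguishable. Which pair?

Both /j/ and /ɣ/ are [+voice], [−strident], [+continuant], [−lateral], [−labial]. Since the list omits [sonorant] and [back] — which do distinguish the palatal glide from the voiced velar fricative — this pair collapses; all other pairs remain distinct.

j, ɣ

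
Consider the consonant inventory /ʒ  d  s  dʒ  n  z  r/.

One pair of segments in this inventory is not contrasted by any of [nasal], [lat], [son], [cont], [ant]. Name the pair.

On the given features, /z/ and /s/ have an identical profile: [−nasal], [−lateral], [−sonorant], [+continuant], [+anterior]. No other two segments in the inventory coincide on all 5 features. (They do differ in [voice], which is not among the given features.)

z, s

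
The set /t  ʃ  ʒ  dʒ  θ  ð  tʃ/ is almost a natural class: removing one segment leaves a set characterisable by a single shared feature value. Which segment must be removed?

t

/θ, ʃ, dʒ, ð, tʃ, ʒ/ are all [+distributed], but /t/ (voiceless alveolar stop) is [−distributed]. No other single segment can be removed to leave a set sharing one feature value that the removed segment lacks, so /t/ is the odd one out.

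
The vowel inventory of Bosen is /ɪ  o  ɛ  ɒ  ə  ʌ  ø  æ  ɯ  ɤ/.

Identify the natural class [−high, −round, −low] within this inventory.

ɛ, ə, ʌ, ɤ

Eliminate segments failing any feature: /ɪ, ɯ/ are [+high]; /o, ɒ, ø/ are [+round]; /æ/ is [+low]. The remaining /ɛ, ə, ʌ, ɤ/ satisfy [−high], [−round], [−low].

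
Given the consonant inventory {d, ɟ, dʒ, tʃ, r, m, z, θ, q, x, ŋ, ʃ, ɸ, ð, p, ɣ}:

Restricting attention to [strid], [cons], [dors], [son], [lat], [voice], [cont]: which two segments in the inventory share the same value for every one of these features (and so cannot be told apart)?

ɸ, θ

On the given features, /ɸ/ and /θ/ have an identical profile: [−strident], [+consonantal], [−dorsal], [−sonorant], [−lateral], [−voice], [+continuant]. No other two segments in the inventory coincide on all 7 features. (They do differ in [labial] and [coronal], which are not among the given features.)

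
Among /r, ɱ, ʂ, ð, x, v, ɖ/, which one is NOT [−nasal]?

/ɱ/ is the labiodental nasal, which is [+nasal]; the rest — /ʂ, ɖ, r, ð, x, v/ — are [−nasal].

ɱ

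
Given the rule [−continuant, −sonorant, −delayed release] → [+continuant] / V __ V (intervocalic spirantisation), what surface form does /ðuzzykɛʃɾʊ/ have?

Only /k/ occurs between two vowels (/y/ __ /ɛ/) and matches the structural description. It is a voiceless velar stop, so [−continuant, −sonorant, −delayed release] holds; changing it to [+continuant] with all other features held fixed yields /x/ (voiceless velar fricative). No other segment meets both the structural description and the environment, so the output is [ðuzzyxɛʃɾʊ].

[ðuzzyxɛʃɾʊ]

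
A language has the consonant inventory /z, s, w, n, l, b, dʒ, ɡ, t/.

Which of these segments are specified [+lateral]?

The [+lateral] segments here are /l/; the remaining /z, s, w, n, b, dʒ, ɡ, t/ are [−lateral].

l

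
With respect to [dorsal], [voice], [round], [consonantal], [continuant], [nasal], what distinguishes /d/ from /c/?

The two segments share [-round], [+consonantal], [-continuant], [-nasal]. The only features from the list on which they differ: /d/ is [+voice] while /c/ is [-voice]; /d/ is [-dorsal] while /c/ is [+dorsal].

[voice], [dorsal]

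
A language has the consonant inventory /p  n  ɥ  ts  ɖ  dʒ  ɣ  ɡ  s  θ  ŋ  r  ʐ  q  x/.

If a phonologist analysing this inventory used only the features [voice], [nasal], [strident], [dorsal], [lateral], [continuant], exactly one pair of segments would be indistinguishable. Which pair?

Both /ɥ/ and /ɣ/ are [+voice], [-nasal], [-strident], [+dorsal], [-lateral], [+continuant]. Since the list omits [sonorant], [labial], [round] and [back] — which do distinguish the labial-palatal glide from the voiced velar fricative — this pair collapses; all other pairs remain distinct.

ɥ, ɣ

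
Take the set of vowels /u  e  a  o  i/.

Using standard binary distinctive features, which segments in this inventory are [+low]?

a

The [+low] segments here are /a/; the remaining /u, e, o, i/ are [-low].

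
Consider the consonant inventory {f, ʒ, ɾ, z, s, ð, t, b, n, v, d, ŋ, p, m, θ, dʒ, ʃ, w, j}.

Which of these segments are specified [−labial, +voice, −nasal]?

Eliminate segments failing any feature: /f, b, v, p, m, w/ are [+labial]; /s, t, θ, ʃ/ are [−voice]; /n, ŋ/ are [+nasal]. The remaining /ʒ, ɾ, z, ð, d, dʒ, j/ satisfy [−labial], [+voice], [−nasal].

ʒ, ɾ, z, ð, d, dʒ, j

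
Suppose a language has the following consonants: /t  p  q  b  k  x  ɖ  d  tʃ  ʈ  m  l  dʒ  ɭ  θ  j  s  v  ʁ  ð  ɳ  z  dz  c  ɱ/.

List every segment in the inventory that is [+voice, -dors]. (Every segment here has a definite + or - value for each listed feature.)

b, ɖ, d, m, l, dʒ, ɭ, v, ð, ɳ, z, dz, ɱ

Eliminate segments failing any feature: /t, p, q, k, x, tʃ, ʈ, θ, s, c/ are [-voice]; /j, ʁ/ are [+dorsal]. The remaining /b, ɖ, d, m, l, dʒ, ɭ, v, ð, ɳ, z, dz, ɱ/ satisfy [+voice], [-dorsal].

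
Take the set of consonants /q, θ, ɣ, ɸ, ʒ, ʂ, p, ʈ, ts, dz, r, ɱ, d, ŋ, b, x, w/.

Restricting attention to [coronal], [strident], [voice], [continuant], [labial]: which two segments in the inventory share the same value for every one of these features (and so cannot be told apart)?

Both /b/ and /ɱ/ are [-coronal], [-strident], [+voice], [-continuant], [+labial]. Since the list omits [sonorant] and [nasal] — which do distinguish the voiced bilabial stop from the labiodental nasal — this pair collapses; all other pairs remain distinct.

b, ɱ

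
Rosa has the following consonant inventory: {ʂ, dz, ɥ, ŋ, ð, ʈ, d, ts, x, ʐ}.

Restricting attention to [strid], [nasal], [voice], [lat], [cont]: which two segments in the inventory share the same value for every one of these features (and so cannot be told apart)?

Both /ɥ/ and /ð/ are [−strident], [−nasal], [+voice], [−lateral], [+continuant]. Since the list omits [sonorant], [labial], [round] and [dorsal] — which do distinguish the labial-palatal glide from the voiced dental fricative — this pair collapses; all other pairs remain distinct.

ɥ, ð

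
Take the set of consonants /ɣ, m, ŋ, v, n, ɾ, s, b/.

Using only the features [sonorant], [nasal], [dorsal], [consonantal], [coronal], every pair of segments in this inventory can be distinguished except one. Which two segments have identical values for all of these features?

v, b

Both /v/ and /b/ are [-sonorant], [-nasal], [-dorsal], [+consonantal], [-coronal]. Since the list omits [continuant] — which does distinguish the voiced labiodental fricative from the voiced bilabial stop — this pair collapses; all other pairs remain distinct.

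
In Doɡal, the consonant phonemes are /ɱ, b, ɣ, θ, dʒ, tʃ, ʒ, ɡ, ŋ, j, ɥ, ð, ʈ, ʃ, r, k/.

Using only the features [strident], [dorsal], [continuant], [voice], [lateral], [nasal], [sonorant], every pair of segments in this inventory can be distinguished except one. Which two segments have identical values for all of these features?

Both /ɥ/ and /j/ are [−strident], [+dorsal], [+continuant], [+voice], [−lateral], [−nasal], [+sonorant]. Since the list omits [labial] and [round] — which do distinguish the labial-palatal glide from the palatal glide — this pair collapses; all other pairs remain distinct.

ɥ, j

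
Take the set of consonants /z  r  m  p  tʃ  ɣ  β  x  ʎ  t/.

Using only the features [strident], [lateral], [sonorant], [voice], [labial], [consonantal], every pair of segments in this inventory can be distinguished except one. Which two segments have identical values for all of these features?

/t/ (voiceless alveolar stop) and /x/ (voiceless velar fricative) are both [−strident], [−lateral], [−sonorant], [−voice], [−labial], [+consonantal], so none of the listed features separates them. (They do differ in [continuant], [coronal] and [dorsal], which are not among the given features.) Every other pair in the inventory differs on at least one listed feature.

t, x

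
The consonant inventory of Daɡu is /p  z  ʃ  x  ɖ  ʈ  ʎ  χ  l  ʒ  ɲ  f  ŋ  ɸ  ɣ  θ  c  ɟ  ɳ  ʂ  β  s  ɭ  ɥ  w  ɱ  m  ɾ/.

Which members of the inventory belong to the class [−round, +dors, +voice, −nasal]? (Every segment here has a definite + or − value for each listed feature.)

Among the inventory, the [−round] segments are /p, z, ʃ, x, ɖ, ʈ, ʎ, χ, l, ʒ, ɲ, f, ŋ, ɸ, ɣ, θ, c, ɟ, ɳ, ʂ, β, s, ɭ, ɱ, m, ɾ/.
Within that set, [+dorsal] gives /x, ʎ, χ, ɲ, ŋ, ɣ, c, ɟ/.
Within that set, [+voice] gives /ʎ, ɲ, ŋ, ɣ, ɟ/.
Intersecting with [−nasal] leaves /ʎ, ɣ, ɟ/.

ʎ, ɣ, ɟ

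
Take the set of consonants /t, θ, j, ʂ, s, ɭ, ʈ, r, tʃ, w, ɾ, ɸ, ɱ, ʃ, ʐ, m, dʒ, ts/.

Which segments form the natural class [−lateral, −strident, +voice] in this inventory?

Checking each segment against [−lateral], [−strident], [+voice]: /j/ (palatal glide), /r/ (alveolar trill), /w/ (labial-velar glide), /ɾ/ (alveolar tap), /ɱ/ (labiodental nasal), /m/ (bilabial nasal) satisfy every feature; every other segment in the inventory fails at least one.

j, r, w, ɾ, ɱ, m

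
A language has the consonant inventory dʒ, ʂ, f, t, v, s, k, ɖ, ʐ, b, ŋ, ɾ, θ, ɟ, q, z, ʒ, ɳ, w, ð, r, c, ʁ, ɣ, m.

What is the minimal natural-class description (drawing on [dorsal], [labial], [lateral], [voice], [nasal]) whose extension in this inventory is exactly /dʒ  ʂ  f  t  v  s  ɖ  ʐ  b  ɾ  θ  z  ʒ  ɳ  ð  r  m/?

Every target segment is [−dorsal] and no other inventory member is, so one feature is enough.

[−dorsal]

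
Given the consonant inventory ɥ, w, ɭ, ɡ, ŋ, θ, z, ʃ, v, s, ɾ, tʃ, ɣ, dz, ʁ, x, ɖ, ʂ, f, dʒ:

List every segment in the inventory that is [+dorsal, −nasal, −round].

Checking each segment against [+dorsal], [−nasal], [−round]: /ɡ/ (voiced velar stop), /ɣ/ (voiced velar fricative), /ʁ/ (voiced uvular fricative), /x/ (voiceless velar fricative) satisfy every feature; every other segment in the inventory fails at least one.

ɡ, ɣ, ʁ, x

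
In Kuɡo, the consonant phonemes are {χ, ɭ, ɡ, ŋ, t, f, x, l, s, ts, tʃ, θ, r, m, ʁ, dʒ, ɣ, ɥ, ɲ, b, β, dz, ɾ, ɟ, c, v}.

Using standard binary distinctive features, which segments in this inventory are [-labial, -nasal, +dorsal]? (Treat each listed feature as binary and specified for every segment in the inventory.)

Among the inventory, the [-labial] segments are /χ, ɭ, ɡ, ŋ, t, x, l, s, ts, tʃ, θ, r, ʁ, dʒ, ɣ, ɲ, dz, ɾ, ɟ, c/.
Of those, [-nasal] gives /χ, ɭ, ɡ, t, x, l, s, ts, tʃ, θ, r, ʁ, dʒ, ɣ, dz, ɾ, ɟ, c/.
Of those, [+dorsal] leaves /χ, ɡ, x, ʁ, ɣ, ɟ, c/.

χ, ɡ, x, ʁ, ɣ, ɟ, c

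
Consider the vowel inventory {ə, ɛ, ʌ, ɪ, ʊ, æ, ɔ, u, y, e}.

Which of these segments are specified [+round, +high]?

Eliminate segments failing any feature: /ə, ɛ, ʌ, ɪ, æ, e/ are [−round]; /ɔ/ is [−high]. The remaining /ʊ, u, y/ satisfy [+round], [+high].

ʊ, u, y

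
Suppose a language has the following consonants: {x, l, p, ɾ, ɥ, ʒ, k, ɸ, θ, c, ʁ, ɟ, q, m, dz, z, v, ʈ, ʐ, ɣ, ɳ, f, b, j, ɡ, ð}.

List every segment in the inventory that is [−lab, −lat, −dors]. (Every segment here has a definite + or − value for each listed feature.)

ɾ, ʒ, θ, dz, z, ʈ, ʐ, ɳ, ð

Eliminate segments failing any feature: /x, k, c, ʁ, ɟ, q, ɣ, j, ɡ/ are [+dorsal]; /l/ is [+lateral]; /p, ɥ, ɸ, m, v, f, b/ are [+labial]. The remaining /ɾ, ʒ, θ, dz, z, ʈ, ʐ, ɳ, ð/ satisfy [−labial], [−lateral], [−dorsal].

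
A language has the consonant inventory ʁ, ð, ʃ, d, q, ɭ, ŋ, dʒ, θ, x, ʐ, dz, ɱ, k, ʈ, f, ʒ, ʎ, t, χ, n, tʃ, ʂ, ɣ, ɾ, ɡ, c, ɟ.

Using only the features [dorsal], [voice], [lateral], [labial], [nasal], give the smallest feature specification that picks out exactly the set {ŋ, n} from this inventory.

/ŋ, n/ are all [+nasal], [−labial], and no other segment in the inventory matches both values. Dropping any one of them over-generates: [−labial] alone would also admit /ʁ, ð, ʃ, d, …/; [+nasal] alone would also admit /ɱ/. No other single listed feature picks out exactly this set either, so fewer than two features will not do.

[+nasal, −labial]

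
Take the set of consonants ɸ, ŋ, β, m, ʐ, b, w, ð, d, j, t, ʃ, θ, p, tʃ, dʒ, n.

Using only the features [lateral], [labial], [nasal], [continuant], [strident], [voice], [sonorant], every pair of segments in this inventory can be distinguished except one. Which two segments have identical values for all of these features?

Both /ŋ/ and /n/ are [−lateral], [−labial], [+nasal], [−continuant], [−strident], [+voice], [+sonorant]. Since the list omits [coronal] and [dorsal] — which do distinguish the velar nasal from the alveolar nasal — this pair collapses; all other pairs remain distinct.

ŋ, n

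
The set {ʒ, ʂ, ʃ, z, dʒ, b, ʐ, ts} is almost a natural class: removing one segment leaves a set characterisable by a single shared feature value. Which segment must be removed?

The remaining segments after removing /b/ share [+strident]; /b/ (voiced bilabial stop) is [−strident]. For every other candidate removal, the leftover set fails to share any single feature value that the removed segment lacks.

b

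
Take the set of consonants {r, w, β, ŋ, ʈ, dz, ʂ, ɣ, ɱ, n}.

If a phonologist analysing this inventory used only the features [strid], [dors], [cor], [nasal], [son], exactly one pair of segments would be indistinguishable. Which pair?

On the given features, /ʂ/ and /dz/ have an identical profile: [+strident], [−dorsal], [+coronal], [−nasal], [−sonorant]. No other two segments in the inventory coincide on all 5 features. (They do differ in [voice], [continuant] and [anterior], which are not among the given features.)

ʂ, dz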